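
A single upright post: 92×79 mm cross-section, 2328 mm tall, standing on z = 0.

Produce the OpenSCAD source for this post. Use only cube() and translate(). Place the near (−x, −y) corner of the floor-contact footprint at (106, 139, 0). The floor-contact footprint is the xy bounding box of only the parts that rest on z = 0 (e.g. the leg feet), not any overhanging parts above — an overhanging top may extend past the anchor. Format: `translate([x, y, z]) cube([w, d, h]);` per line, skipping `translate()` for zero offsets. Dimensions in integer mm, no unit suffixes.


translate([106, 139, 0]) cube([92, 79, 2328]);


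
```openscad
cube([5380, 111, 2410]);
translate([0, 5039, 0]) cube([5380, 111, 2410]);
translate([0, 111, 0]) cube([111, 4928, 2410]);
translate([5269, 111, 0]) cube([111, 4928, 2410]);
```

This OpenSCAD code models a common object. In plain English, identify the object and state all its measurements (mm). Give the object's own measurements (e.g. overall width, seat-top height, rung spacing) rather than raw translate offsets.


The wall frame of a small rectangular building: four walls, each 2410 mm tall and 111 mm thick, enclosing a footprint 5380 mm (x) by 5150 mm (y) outside-to-outside, with no floor or roof. The front and back walls (the −y and +y sides) span the full width; the two side walls fit between them.


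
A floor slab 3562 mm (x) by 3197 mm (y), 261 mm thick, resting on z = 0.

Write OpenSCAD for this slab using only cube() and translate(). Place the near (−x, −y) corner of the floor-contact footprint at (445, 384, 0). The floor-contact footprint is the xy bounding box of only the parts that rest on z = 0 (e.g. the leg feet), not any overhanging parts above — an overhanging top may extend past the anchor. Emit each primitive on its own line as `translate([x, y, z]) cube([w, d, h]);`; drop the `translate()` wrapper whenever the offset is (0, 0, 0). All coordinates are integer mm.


translate([445, 384, 0]) cube([3562, 3197, 261]);


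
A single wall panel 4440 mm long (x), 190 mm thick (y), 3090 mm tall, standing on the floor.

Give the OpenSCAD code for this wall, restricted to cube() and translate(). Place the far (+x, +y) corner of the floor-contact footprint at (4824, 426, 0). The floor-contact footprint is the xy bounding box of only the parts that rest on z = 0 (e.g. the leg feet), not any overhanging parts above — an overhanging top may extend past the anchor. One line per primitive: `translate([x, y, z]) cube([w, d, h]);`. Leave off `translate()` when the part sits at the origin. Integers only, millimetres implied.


translate([384, 236, 0]) cube([4440, 190, 3090]);


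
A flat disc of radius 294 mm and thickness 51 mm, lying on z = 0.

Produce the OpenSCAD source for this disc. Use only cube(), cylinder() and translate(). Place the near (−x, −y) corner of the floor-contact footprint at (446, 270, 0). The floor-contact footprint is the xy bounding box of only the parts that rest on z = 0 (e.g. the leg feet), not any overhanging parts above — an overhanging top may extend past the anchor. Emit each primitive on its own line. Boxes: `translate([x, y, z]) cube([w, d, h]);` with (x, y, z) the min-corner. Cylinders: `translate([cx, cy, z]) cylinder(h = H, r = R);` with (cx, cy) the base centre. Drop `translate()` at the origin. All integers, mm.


translate([740, 564, 0]) cylinder(h = 51, r = 294);


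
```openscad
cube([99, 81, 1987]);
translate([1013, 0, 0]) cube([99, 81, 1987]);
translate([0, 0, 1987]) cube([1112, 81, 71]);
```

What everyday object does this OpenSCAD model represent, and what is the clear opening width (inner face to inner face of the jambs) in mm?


A door frame. The clear opening width is 914 mm.

Two 1987 mm tall posts with a header on top — a door frame. The left jamb is 99 mm wide at x = 0; the right jamb starts at x = 1013. The clear opening is 1013 − 99 = 914 mm.


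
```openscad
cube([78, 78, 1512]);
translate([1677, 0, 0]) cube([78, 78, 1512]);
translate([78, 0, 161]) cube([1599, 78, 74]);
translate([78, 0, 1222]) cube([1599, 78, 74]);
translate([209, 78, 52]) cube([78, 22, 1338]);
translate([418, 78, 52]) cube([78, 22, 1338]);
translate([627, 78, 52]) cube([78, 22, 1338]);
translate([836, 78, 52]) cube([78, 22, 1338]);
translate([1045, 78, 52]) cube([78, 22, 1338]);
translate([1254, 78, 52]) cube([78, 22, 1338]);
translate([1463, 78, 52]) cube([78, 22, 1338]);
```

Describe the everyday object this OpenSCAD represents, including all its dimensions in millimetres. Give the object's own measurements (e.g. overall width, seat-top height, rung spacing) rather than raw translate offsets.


A fence section. Two 78×78 mm posts, 1512 mm tall, stand on the floor with a clear span of 1599 mm between their inner faces. Two horizontal rails of 78×74 mm section span the gap between the posts with their undersides at z = 161 mm and z = 1222 mm, flush with the posts' −y face. 7 pickets, each 78 mm wide, 22 mm thick and 1338 mm tall, are fixed to the +y face of the rails with their bottoms at z = 52 mm, spaced across the span with a 131 mm gap after the −x post and between neighbouring pickets, with 136 mm left before the +x post.


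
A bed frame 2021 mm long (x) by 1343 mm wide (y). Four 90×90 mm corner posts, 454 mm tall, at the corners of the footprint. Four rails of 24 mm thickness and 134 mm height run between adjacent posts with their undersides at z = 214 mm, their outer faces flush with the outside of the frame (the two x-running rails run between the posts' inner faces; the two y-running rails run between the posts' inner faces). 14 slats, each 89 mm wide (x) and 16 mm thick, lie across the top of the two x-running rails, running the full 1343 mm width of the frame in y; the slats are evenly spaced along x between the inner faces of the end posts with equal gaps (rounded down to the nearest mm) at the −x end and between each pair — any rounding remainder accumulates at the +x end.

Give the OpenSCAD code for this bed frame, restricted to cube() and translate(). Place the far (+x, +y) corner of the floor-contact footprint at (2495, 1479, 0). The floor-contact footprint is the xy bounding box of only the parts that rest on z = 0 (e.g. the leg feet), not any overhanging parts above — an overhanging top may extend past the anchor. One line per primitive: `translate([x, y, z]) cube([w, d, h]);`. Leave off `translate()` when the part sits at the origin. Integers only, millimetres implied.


translate([474, 136, 0]) cube([90, 90, 454]);
translate([474, 1389, 0]) cube([90, 90, 454]);
translate([2405, 136, 0]) cube([90, 90, 454]);
translate([2405, 1389, 0]) cube([90, 90, 454]);
translate([564, 136, 214]) cube([1841, 24, 134]);
translate([564, 1455, 214]) cube([1841, 24, 134]);
translate([474, 226, 214]) cube([24, 1163, 134]);
translate([2471, 226, 214]) cube([24, 1163, 134]);
translate([603, 136, 348]) cube([89, 1343, 16]);
translate([731, 136, 348]) cube([89, 1343, 16]);
translate([859, 136, 348]) cube([89, 1343, 16]);
translate([987, 136, 348]) cube([89, 1343, 16]);
translate([1115, 136, 348]) cube([89, 1343, 16]);
translate([1243, 136, 348]) cube([89, 1343, 16]);
translate([1371, 136, 348]) cube([89, 1343, 16]);
translate([1499, 136, 348]) cube([89, 1343, 16]);
translate([1627, 136, 348]) cube([89, 1343, 16]);
translate([1755, 136, 348]) cube([89, 1343, 16]);
translate([1883, 136, 348]) cube([89, 1343, 16]);
translate([2011, 136, 348]) cube([89, 1343, 16]);
translate([2139, 136, 348]) cube([89, 1343, 16]);
translate([2267, 136, 348]) cube([89, 1343, 16]);


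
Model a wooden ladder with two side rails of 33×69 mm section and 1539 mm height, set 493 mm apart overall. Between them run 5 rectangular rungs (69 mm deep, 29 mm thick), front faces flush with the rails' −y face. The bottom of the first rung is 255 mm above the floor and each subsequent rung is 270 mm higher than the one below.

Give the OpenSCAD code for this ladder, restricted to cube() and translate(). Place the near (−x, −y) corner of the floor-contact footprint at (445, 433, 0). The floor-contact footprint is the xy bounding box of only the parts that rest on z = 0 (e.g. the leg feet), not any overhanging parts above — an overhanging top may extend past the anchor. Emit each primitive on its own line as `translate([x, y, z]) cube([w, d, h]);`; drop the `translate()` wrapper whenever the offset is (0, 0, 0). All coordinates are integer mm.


// rung span = 493 - 2*33 = 427
// rung[k] z = 255 + k*270
translate([445, 433, 0]) cube([33, 69, 1539]);
translate([905, 433, 0]) cube([33, 69, 1539]);
translate([478, 433, 255]) cube([427, 69, 29]);
translate([478, 433, 525]) cube([427, 69, 29]);
translate([478, 433, 795]) cube([427, 69, 29]);
translate([478, 433, 1065]) cube([427, 69, 29]);
translate([478, 433, 1335]) cube([427, 69, 29]);


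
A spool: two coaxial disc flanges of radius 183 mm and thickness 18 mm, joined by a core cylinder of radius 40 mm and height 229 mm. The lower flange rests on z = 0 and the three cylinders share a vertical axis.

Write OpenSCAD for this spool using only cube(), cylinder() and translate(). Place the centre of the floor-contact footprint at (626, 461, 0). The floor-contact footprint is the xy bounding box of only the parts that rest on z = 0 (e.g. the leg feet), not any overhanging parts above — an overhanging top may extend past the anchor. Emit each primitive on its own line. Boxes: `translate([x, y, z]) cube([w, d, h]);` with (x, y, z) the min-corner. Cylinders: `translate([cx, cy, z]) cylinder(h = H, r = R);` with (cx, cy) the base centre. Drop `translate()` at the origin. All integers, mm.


translate([626, 461, 0]) cylinder(h = 18, r = 183);
translate([626, 461, 18]) cylinder(h = 229, r = 40);
translate([626, 461, 247]) cylinder(h = 18, r = 183);


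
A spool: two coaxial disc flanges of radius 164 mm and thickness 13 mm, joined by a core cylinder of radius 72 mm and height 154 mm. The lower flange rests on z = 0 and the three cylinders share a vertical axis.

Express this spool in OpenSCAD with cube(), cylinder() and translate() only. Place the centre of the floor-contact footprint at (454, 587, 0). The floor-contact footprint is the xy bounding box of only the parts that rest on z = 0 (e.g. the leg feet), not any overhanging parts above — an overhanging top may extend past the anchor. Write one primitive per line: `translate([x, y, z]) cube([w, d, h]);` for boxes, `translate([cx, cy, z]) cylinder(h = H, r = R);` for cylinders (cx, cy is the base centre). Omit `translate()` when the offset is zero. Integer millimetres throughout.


translate([454, 587, 0]) cylinder(h = 13, r = 164);
translate([454, 587, 13]) cylinder(h = 154, r = 72);
translate([454, 587, 167]) cylinder(h = 13, r = 164);


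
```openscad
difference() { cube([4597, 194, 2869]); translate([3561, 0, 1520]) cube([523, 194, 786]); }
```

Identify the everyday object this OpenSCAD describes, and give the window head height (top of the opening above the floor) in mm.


A wall with a window opening. The window head height is 2306 mm.

A wall with a rectangular opening subtracted — a window. Sill at z = 1520, opening 786 mm tall, so the head is at 1520 + 786 = 2306 mm.


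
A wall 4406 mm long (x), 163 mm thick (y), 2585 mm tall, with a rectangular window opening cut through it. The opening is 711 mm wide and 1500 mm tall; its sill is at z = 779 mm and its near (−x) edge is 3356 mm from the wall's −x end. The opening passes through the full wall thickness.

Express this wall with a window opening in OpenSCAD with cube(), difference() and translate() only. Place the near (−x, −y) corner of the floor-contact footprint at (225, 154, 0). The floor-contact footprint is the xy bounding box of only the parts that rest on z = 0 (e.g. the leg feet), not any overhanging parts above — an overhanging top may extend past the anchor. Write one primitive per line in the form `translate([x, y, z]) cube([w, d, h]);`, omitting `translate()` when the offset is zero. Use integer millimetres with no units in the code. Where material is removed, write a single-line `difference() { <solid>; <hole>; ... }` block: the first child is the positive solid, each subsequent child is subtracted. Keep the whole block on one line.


difference() { translate([225, 154, 0]) cube([4406, 163, 2585]); translate([3581, 154, 779]) cube([711, 163, 1500]); }


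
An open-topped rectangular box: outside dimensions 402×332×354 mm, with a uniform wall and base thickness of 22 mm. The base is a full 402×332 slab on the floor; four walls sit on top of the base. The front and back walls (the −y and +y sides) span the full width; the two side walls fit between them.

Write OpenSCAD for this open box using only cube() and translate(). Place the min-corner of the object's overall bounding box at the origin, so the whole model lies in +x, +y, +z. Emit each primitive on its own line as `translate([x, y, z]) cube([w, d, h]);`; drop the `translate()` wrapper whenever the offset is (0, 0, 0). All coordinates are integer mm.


cube([402, 332, 22]);
translate([0, 0, 22]) cube([402, 22, 332]);
translate([0, 310, 22]) cube([402, 22, 332]);
translate([0, 22, 22]) cube([22, 288, 332]);
translate([380, 22, 22]) cube([22, 288, 332]);


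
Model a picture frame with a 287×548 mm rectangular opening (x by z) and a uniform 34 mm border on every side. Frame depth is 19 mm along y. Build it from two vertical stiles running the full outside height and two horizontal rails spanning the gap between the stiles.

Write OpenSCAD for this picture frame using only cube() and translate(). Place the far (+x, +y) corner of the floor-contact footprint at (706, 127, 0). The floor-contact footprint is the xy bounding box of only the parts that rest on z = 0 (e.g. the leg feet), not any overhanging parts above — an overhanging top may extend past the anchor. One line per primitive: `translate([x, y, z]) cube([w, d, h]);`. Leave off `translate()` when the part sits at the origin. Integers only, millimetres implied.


translate([351, 108, 0]) cube([34, 19, 616]);
translate([672, 108, 0]) cube([34, 19, 616]);
translate([385, 108, 0]) cube([287, 19, 34]);
translate([385, 108, 582]) cube([287, 19, 34]);


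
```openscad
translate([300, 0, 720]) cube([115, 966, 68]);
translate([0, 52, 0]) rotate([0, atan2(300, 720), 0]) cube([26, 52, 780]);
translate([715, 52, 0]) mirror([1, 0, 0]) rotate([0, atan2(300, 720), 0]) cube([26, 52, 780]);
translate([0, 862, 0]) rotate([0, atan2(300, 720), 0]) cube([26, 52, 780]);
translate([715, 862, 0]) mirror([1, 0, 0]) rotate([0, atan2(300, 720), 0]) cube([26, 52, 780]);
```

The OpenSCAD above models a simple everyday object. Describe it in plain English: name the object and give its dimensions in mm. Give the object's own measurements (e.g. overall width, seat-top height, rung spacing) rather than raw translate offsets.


A sawhorse. A 115×966×68 mm beam (x, y, z) sits on two A-frame leg pairs. Each pair is two raked legs of 26×52 mm section (52 mm along y) splaying symmetrically in x. Each leg rises 720 mm vertically over 300 mm of horizontal reach and is 780 mm long along its own axis. Every leg's outer bottom edge rests on the floor and its outer top edge meets a bottom edge of the beam — the left legs (tilting toward +x) meet the beam's −x bottom edge, the right legs (their mirror images, tilting toward −x) meet its +x bottom edge — so the leg tops tuck under the beam, the beam's underside is 720 mm above the floor, and the feet are 715 mm apart outside-to-outside with the beam centred between them. The two leg pairs are set in 52 mm from either end of the beam.


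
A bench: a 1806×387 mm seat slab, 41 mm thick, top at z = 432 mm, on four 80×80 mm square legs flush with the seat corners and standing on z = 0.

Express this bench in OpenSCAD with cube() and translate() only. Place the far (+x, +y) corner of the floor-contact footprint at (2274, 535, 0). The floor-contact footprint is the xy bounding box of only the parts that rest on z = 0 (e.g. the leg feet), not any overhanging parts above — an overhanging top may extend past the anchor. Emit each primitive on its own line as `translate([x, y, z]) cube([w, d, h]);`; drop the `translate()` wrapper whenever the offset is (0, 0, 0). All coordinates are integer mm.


// leg_h = 432 − 41 = 391
translate([468, 148, 391]) cube([1806, 387, 41]);
translate([468, 148, 0]) cube([80, 80, 391]);
translate([468, 455, 0]) cube([80, 80, 391]);
translate([2194, 148, 0]) cube([80, 80, 391]);
translate([2194, 455, 0]) cube([80, 80, 391]);


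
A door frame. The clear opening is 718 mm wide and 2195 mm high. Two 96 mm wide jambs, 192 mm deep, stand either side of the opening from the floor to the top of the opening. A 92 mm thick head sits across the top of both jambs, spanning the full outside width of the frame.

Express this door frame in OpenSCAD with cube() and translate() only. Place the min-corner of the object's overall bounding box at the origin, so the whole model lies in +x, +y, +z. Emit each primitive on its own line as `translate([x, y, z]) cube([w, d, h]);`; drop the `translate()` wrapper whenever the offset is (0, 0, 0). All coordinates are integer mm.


cube([96, 192, 2195]);
translate([814, 0, 0]) cube([96, 192, 2195]);
translate([0, 0, 2195]) cube([910, 192, 92]);


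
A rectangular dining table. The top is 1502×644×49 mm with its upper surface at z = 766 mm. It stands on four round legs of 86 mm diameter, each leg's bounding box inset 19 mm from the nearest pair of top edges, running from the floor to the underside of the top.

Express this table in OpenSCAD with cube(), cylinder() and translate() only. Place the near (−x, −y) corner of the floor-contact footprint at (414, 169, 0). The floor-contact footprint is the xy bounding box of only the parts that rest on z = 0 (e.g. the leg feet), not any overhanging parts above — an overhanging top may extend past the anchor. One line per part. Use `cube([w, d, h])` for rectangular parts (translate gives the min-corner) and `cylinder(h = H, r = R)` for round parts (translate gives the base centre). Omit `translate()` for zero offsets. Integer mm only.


translate([395, 150, 717]) cube([1502, 644, 49]);
translate([457, 212, 0]) cylinder(h = 717, r = 43);
translate([1835, 212, 0]) cylinder(h = 717, r = 43);
translate([457, 732, 0]) cylinder(h = 717, r = 43);
translate([1835, 732, 0]) cylinder(h = 717, r = 43);


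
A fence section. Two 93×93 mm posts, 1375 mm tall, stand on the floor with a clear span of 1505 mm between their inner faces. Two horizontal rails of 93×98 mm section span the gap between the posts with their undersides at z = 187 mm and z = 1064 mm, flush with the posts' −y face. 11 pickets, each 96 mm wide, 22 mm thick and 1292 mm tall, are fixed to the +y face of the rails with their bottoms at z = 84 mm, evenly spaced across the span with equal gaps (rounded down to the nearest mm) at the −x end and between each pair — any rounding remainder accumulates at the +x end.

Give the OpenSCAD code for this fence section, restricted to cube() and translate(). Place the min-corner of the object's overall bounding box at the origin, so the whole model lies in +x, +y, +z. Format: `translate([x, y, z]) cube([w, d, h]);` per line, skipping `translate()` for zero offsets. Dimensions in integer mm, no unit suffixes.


cube([93, 93, 1375]);
translate([1598, 0, 0]) cube([93, 93, 1375]);
translate([93, 0, 187]) cube([1505, 93, 98]);
translate([93, 0, 1064]) cube([1505, 93, 98]);
translate([130, 93, 84]) cube([96, 22, 1292]);
translate([263, 93, 84]) cube([96, 22, 1292]);
translate([396, 93, 84]) cube([96, 22, 1292]);
translate([529, 93, 84]) cube([96, 22, 1292]);
translate([662, 93, 84]) cube([96, 22, 1292]);
translate([795, 93, 84]) cube([96, 22, 1292]);
translate([928, 93, 84]) cube([96, 22, 1292]);
translate([1061, 93, 84]) cube([96, 22, 1292]);
translate([1194, 93, 84]) cube([96, 22, 1292]);
translate([1327, 93, 84]) cube([96, 22, 1292]);
translate([1460, 93, 84]) cube([96, 22, 1292]);


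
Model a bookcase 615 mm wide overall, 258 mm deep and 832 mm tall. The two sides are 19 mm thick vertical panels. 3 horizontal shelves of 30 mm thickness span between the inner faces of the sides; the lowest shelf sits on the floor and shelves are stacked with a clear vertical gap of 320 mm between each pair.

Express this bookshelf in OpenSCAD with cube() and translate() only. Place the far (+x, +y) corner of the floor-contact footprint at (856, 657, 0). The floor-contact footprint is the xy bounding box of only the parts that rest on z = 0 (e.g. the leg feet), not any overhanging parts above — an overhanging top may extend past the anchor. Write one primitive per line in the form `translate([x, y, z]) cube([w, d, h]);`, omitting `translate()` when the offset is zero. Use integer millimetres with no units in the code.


translate([241, 399, 0]) cube([19, 258, 832]);
translate([837, 399, 0]) cube([19, 258, 832]);
translate([260, 399, 0]) cube([577, 258, 30]);
translate([260, 399, 350]) cube([577, 258, 30]);
translate([260, 399, 700]) cube([577, 258, 30]);


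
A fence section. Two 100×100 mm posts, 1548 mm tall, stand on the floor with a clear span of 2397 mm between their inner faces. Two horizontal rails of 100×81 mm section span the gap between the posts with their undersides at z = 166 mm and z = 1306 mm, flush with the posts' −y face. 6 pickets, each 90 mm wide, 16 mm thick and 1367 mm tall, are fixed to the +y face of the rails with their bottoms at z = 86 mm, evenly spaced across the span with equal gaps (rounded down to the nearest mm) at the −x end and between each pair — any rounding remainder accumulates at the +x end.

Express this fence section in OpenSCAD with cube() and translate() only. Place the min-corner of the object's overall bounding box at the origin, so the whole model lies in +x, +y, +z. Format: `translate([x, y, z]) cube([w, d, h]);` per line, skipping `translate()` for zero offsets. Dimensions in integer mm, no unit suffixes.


cube([100, 100, 1548]);
translate([2497, 0, 0]) cube([100, 100, 1548]);
translate([100, 0, 166]) cube([2397, 100, 81]);
translate([100, 0, 1306]) cube([2397, 100, 81]);
translate([365, 100, 86]) cube([90, 16, 1367]);
translate([720, 100, 86]) cube([90, 16, 1367]);
translate([1075, 100, 86]) cube([90, 16, 1367]);
translate([1430, 100, 86]) cube([90, 16, 1367]);
translate([1785, 100, 86]) cube([90, 16, 1367]);
translate([2140, 100, 86]) cube([90, 16, 1367]);


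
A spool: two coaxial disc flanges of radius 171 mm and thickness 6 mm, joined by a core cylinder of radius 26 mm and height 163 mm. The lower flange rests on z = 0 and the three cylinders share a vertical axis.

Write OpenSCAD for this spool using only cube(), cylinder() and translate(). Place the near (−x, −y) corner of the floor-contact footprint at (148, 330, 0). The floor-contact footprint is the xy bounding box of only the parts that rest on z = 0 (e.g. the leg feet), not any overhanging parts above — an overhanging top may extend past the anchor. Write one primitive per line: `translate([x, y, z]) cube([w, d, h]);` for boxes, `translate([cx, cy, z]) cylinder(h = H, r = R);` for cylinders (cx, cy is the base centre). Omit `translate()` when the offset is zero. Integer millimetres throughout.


translate([319, 501, 0]) cylinder(h = 6, r = 171);
translate([319, 501, 6]) cylinder(h = 163, r = 26);
translate([319, 501, 169]) cylinder(h = 6, r = 171);


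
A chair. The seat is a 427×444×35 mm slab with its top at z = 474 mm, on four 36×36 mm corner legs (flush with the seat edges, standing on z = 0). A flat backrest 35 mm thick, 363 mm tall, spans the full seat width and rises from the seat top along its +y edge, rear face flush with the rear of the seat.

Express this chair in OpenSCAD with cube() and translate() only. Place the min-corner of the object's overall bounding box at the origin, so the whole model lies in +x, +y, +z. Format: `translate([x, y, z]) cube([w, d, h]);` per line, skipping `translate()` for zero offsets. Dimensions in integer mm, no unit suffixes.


// leg_h = 474 - 35 = 439
translate([0, 0, 439]) cube([427, 444, 35]);
cube([36, 36, 439]);
translate([391, 0, 0]) cube([36, 36, 439]);
translate([0, 408, 0]) cube([36, 36, 439]);
translate([391, 408, 0]) cube([36, 36, 439]);
translate([0, 409, 474]) cube([427, 35, 363]);


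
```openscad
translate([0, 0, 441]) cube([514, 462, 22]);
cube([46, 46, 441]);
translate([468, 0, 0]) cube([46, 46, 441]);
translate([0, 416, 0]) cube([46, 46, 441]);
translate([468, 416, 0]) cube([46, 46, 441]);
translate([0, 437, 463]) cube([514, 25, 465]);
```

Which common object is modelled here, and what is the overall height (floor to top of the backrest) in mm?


A chair. The overall height is 928 mm.

A slab on four corner posts with a tall panel at the back — a chair. The seat slab sits at z = 441 with thickness 22, and the 465 mm backrest starts at the seat top, so the overall height is 441 + 22 + 465 = 928 mm.


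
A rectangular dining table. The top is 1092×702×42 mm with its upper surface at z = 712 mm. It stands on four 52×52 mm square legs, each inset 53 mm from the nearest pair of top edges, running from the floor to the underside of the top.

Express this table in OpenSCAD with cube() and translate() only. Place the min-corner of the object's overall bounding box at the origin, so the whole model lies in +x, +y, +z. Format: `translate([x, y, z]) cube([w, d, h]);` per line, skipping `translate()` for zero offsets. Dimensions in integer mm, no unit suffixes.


translate([0, 0, 670]) cube([1092, 702, 42]);
translate([53, 53, 0]) cube([52, 52, 670]);
translate([987, 53, 0]) cube([52, 52, 670]);
translate([53, 597, 0]) cube([52, 52, 670]);
translate([987, 597, 0]) cube([52, 52, 670]);


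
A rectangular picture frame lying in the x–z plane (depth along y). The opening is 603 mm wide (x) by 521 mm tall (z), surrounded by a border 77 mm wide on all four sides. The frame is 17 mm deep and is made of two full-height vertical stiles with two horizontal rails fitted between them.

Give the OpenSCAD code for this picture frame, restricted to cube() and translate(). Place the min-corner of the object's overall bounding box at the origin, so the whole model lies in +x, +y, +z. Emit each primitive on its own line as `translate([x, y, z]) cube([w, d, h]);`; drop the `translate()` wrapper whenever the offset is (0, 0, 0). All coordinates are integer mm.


cube([77, 17, 675]);
translate([680, 0, 0]) cube([77, 17, 675]);
translate([77, 0, 0]) cube([603, 17, 77]);
translate([77, 0, 598]) cube([603, 17, 77]);


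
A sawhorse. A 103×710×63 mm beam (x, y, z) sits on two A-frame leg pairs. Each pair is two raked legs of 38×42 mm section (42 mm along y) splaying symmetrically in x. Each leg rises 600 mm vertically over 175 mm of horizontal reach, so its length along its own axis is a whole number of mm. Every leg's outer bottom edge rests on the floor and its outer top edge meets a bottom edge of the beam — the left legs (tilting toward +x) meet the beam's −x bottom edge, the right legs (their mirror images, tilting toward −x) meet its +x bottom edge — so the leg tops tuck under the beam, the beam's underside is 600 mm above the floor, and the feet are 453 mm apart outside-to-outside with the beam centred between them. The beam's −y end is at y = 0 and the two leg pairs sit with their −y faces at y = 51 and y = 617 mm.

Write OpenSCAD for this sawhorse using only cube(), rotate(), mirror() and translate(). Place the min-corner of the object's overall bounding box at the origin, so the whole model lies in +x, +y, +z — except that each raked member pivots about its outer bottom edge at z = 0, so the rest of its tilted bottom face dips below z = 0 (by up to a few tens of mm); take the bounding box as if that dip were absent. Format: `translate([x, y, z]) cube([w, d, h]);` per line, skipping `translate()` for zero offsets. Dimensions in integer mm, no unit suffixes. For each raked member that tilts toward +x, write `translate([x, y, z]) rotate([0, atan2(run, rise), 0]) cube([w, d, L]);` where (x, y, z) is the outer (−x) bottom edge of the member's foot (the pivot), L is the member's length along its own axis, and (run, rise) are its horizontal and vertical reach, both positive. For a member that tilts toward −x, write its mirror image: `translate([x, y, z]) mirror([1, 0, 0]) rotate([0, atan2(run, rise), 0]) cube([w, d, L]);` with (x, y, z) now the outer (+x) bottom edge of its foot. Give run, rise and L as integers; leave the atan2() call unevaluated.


translate([175, 0, 600]) cube([103, 710, 63]);
translate([0, 51, 0]) rotate([0, atan2(175, 600), 0]) cube([38, 42, 625]);
translate([453, 51, 0]) mirror([1, 0, 0]) rotate([0, atan2(175, 600), 0]) cube([38, 42, 625]);
translate([0, 617, 0]) rotate([0, atan2(175, 600), 0]) cube([38, 42, 625]);
translate([453, 617, 0]) mirror([1, 0, 0]) rotate([0, atan2(175, 600), 0]) cube([38, 42, 625]);


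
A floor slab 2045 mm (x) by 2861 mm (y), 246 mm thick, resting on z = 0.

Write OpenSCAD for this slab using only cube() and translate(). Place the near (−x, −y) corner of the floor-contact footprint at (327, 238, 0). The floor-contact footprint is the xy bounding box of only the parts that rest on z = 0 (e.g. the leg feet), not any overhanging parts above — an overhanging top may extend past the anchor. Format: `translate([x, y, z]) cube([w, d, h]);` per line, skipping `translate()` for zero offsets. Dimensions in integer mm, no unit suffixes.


translate([327, 238, 0]) cube([2045, 2861, 246]);


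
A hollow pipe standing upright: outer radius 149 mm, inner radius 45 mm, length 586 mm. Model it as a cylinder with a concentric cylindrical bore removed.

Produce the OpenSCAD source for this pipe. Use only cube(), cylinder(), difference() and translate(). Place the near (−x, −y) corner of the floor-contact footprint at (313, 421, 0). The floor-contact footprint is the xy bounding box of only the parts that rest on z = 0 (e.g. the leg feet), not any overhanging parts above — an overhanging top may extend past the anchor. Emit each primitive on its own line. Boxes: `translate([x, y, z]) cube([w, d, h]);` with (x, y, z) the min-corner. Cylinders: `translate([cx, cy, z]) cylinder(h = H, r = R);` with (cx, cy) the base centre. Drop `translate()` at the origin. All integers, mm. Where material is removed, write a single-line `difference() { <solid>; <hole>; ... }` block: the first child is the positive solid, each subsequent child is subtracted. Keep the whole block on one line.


difference() { translate([462, 570, 0]) cylinder(h = 586, r = 149); translate([462, 570, 0]) cylinder(h = 586, r = 45); }


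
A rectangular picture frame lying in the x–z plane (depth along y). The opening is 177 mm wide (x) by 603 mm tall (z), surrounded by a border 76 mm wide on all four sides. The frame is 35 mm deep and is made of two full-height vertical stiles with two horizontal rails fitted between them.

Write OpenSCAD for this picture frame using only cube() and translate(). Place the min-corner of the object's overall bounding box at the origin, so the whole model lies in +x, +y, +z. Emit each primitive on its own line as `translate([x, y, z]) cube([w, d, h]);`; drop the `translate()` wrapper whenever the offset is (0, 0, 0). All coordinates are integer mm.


cube([76, 35, 755]);
translate([253, 0, 0]) cube([76, 35, 755]);
translate([76, 0, 0]) cube([177, 35, 76]);
translate([76, 0, 679]) cube([177, 35, 76]);


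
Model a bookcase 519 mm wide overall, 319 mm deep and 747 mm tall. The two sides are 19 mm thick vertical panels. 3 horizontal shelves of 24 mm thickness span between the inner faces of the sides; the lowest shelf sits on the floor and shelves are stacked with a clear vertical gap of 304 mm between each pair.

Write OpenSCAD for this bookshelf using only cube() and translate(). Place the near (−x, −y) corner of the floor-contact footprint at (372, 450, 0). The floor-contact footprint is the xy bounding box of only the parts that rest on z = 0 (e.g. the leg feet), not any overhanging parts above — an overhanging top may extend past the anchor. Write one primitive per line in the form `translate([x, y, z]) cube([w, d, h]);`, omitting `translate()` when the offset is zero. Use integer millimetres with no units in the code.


translate([372, 450, 0]) cube([19, 319, 747]);
translate([872, 450, 0]) cube([19, 319, 747]);
translate([391, 450, 0]) cube([481, 319, 24]);
translate([391, 450, 328]) cube([481, 319, 24]);
translate([391, 450, 656]) cube([481, 319, 24]);


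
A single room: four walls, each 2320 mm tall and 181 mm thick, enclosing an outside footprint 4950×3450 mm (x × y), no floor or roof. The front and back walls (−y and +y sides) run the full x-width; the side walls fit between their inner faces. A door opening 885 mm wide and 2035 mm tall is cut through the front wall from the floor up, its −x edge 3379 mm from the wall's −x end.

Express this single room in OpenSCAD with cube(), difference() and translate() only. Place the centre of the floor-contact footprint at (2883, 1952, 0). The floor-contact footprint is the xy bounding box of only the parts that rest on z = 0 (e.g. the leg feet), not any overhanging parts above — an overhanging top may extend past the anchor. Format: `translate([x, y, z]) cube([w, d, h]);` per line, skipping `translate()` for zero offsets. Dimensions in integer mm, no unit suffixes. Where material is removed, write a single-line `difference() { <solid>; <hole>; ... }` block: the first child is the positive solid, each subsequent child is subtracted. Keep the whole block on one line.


difference() { translate([408, 227, 0]) cube([4950, 181, 2320]); translate([3787, 227, 0]) cube([885, 181, 2035]); }
translate([408, 3496, 0]) cube([4950, 181, 2320]);
translate([408, 408, 0]) cube([181, 3088, 2320]);
translate([5177, 408, 0]) cube([181, 3088, 2320]);


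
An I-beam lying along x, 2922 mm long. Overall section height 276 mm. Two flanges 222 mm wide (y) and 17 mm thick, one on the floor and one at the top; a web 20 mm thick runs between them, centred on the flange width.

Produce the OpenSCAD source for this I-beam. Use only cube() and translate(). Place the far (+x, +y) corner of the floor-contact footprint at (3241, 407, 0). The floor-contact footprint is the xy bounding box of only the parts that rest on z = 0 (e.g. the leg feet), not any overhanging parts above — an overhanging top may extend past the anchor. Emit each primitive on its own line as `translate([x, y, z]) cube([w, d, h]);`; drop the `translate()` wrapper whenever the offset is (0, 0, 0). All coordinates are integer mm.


translate([319, 185, 0]) cube([2922, 222, 17]);
translate([319, 286, 17]) cube([2922, 20, 242]);
translate([319, 185, 259]) cube([2922, 222, 17]);


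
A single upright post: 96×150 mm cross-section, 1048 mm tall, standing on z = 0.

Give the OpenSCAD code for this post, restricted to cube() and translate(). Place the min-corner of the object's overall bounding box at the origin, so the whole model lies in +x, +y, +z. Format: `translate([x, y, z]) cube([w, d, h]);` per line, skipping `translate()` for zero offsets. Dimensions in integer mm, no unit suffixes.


cube([96, 150, 1048]);


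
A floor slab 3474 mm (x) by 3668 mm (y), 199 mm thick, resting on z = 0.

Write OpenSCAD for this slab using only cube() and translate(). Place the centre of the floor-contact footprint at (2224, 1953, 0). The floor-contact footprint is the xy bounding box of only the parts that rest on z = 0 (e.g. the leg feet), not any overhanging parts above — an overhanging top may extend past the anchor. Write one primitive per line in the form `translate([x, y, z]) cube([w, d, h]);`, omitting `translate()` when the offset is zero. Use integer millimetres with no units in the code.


translate([487, 119, 0]) cube([3474, 3668, 199]);


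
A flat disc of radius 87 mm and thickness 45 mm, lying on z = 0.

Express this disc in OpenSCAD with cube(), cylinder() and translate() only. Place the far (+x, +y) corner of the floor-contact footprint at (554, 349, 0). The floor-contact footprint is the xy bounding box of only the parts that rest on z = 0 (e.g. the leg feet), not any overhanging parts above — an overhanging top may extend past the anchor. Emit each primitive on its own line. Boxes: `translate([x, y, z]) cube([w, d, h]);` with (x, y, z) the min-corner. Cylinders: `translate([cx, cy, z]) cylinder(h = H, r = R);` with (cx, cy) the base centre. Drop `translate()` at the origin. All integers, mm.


translate([467, 262, 0]) cylinder(h = 45, r = 87);


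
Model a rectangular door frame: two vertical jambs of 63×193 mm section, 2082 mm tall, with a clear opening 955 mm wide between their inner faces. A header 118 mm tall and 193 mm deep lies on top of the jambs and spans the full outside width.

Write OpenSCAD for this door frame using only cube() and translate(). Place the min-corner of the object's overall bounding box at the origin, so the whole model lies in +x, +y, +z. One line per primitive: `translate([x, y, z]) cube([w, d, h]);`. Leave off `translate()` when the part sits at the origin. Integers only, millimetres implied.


cube([63, 193, 2082]);
translate([1018, 0, 0]) cube([63, 193, 2082]);
translate([0, 0, 2082]) cube([1081, 193, 118]);


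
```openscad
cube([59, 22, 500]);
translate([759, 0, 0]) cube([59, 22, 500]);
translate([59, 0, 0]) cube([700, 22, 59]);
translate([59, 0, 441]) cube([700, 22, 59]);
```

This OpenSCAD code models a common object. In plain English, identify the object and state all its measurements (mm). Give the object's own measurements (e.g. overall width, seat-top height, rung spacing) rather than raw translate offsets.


A rectangular picture frame lying in the x–z plane (depth along y). The opening is 700 mm wide (x) by 382 mm tall (z), surrounded by a border 59 mm wide on all four sides. The frame is 22 mm deep and is made of two full-height vertical stiles with two horizontal rails fitted between them.


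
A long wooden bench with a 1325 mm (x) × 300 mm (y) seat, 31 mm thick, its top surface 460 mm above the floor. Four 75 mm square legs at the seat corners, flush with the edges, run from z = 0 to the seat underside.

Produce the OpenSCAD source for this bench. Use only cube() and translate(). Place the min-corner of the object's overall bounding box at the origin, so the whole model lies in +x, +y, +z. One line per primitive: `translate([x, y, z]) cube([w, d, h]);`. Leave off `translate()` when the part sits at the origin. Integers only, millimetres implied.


translate([0, 0, 429]) cube([1325, 300, 31]);
cube([75, 75, 429]);
translate([0, 225, 0]) cube([75, 75, 429]);
translate([1250, 0, 0]) cube([75, 75, 429]);
translate([1250, 225, 0]) cube([75, 75, 429]);


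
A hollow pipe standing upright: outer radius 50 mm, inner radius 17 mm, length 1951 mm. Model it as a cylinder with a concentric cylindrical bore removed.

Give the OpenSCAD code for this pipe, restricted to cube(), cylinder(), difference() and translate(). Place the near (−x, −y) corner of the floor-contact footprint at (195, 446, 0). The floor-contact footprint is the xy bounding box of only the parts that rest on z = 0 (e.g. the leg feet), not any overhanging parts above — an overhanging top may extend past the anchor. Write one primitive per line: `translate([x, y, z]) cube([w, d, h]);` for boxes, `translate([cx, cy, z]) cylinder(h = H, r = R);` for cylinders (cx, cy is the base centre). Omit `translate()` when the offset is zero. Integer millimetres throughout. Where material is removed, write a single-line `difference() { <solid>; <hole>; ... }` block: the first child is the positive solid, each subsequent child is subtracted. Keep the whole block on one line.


difference() { translate([245, 496, 0]) cylinder(h = 1951, r = 50); translate([245, 496, 0]) cylinder(h = 1951, r = 17); }


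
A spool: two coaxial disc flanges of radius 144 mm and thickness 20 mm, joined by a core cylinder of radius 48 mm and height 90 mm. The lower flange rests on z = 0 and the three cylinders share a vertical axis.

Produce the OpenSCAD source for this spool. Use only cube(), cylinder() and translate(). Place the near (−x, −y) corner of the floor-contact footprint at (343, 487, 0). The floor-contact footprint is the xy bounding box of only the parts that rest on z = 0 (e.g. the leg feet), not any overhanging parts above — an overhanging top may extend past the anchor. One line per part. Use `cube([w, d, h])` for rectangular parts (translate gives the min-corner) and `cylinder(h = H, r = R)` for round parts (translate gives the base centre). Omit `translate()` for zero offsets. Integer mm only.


translate([487, 631, 0]) cylinder(h = 20, r = 144);
translate([487, 631, 20]) cylinder(h = 90, r = 48);
translate([487, 631, 110]) cylinder(h = 20, r = 144);
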